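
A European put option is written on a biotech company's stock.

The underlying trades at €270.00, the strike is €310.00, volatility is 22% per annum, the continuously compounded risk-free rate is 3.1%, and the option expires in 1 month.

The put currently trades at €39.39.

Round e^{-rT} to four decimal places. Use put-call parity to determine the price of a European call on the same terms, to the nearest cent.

€0.20

exp(−rT) = exp(−0.031·0.08333) = 0.9974
Put-call parity: C − P = S − K·e^(−rT) = 270 − 310·0.9974 = 270 − 309.1940 = -39.1940
C = P + (C − P) = 39.39 + (-39.1940) = 0.1960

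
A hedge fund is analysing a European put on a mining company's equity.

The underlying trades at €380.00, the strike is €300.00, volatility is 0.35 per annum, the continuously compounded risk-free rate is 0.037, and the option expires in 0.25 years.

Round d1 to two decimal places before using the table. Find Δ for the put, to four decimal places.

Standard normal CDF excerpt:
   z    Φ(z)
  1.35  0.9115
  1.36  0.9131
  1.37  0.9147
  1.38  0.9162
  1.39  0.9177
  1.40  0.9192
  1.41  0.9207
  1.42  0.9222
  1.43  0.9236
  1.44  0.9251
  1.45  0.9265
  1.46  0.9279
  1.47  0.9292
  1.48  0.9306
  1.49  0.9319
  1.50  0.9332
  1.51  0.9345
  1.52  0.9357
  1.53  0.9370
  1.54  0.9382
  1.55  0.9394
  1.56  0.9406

T = 0.25;  σ√T = 0.1750
ln(S/K) + (r + σ²/2)T = ln(380/300) + (0.037 + 0.35²/2)·0.25 = 0.2364 + 0.0246 = 0.2610
d₁ = 0.2610 / 0.1750 = 1.4912 ≈ 1.49
N(d₁) = N(1.49) = 0.9319
Δ_put = N(d₁) − 1 = 0.9319 − 1 = -0.0681

-0.0681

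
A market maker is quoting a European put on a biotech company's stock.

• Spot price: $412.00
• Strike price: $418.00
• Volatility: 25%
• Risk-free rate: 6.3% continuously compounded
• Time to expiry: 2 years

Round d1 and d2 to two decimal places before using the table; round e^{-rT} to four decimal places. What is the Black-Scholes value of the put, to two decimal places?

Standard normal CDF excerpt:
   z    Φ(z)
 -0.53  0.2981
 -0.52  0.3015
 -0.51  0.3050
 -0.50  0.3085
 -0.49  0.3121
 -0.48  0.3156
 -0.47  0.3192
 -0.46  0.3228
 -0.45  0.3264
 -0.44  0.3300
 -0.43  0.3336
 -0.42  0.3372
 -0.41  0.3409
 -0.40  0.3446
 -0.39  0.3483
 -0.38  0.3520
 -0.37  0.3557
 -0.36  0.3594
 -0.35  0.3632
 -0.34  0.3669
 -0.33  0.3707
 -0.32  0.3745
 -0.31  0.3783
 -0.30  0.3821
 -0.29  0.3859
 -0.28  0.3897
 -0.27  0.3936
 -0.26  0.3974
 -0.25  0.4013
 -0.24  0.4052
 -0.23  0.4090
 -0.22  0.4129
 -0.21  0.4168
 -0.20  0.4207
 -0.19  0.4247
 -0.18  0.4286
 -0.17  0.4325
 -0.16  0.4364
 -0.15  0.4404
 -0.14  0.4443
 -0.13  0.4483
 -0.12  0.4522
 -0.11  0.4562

$35.14

σ√T = 0.25·√2 = 0.3536
ln(S/K) + (r + σ²/2)T = ln(412/418) + (0.063 + 0.25²/2)·2 = -0.0145 + 0.1885 = 0.1740
d₁ = 0.1740 / 0.3536 = 0.4923 ⇒ 0.49
d₂ = d₁ − σ√T = 0.4923 − 0.3536 = 0.1387 ⇒ 0.14
e^(−rT) = e^(−0.063·2) = 0.8816
P = 418·0.8816·N(-0.14) − 412·N(-0.49) = 418·0.8816·0.4443 − 412·0.3121 = 163.7285 − 128.5852 = 35.1433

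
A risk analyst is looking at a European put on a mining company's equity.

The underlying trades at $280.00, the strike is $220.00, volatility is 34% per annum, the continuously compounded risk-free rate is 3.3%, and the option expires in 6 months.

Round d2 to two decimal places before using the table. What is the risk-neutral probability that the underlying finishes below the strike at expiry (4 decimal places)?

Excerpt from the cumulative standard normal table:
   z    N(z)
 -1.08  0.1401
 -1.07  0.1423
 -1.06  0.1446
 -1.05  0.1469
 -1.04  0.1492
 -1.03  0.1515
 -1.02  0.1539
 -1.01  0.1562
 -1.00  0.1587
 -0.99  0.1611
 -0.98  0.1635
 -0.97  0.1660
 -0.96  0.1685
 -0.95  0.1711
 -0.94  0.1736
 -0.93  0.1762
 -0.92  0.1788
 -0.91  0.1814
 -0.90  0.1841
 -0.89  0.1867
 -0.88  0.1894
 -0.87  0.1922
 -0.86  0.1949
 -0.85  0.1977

σ√T = 0.34 × 0.7071 = 0.2404
ln(S/K) + (r + σ²/2)T = ln(280/220) + (0.033 + 0.34²/2)·0.5 = 0.2412 + 0.0454 = 0.2866
d₁ = 0.2866 / 0.2404 = 1.1919 → 1.19
d₂ = d₁ − σ√T = 1.1919 − 0.2404 = 0.9515 → 0.95
Pr(exercise) under Q = N(−d₂) = N(-0.95) = 0.1711

0.1711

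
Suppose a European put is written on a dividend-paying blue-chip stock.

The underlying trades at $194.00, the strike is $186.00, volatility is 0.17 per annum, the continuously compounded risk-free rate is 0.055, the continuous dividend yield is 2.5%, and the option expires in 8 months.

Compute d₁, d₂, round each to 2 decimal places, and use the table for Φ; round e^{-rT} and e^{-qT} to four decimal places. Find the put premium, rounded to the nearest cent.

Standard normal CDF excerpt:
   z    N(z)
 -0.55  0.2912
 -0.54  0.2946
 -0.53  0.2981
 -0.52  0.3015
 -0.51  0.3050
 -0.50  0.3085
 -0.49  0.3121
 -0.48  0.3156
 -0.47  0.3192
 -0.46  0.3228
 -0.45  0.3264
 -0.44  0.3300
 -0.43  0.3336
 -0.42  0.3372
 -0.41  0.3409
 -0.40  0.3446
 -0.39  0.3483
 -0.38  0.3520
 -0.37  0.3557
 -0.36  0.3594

$5.59

σ√T = 0.17·√0.6667 = 0.1388
d₁ = [ln(194/186) + (0.055 − 0.025 + 0.17²/2)·0.6667] / 0.1388 = [0.0421 + 0.0296] / 0.1388 = 0.5169 → 0.52
d₂ = d₁ − σ√T = 0.5169 − 0.1388 = 0.3781 → 0.38
e^(−qT) = e^(−0.025·0.6667) = 0.9835;  e^(−rT) = e^(−0.055·0.6667) = 0.9640
P = 186·0.9640·N(-0.38) − 194·0.9835·N(-0.52) = 186·0.9640·0.3520 − 194·0.9835·0.3015 = 63.1150 − 57.5259 = 5.5891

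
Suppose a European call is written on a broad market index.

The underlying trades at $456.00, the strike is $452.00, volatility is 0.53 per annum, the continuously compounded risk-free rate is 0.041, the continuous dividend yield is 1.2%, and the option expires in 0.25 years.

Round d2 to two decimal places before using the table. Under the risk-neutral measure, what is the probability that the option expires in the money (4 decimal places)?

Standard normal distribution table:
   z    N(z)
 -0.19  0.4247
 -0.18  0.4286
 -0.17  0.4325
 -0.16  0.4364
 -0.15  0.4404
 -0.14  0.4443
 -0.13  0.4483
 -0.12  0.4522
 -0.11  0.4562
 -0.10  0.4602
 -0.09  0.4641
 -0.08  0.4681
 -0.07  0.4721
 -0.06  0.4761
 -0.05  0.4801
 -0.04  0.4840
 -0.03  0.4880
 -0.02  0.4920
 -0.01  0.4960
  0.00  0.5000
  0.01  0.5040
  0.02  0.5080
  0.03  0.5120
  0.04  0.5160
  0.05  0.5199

T = 0.25;  σ√T = 0.2650
ln(S/K) + (r − q + σ²/2)T = ln(456/452) + (0.041 − 0.012 + 0.53²/2)·0.25 = 0.0088 + 0.0424 = 0.0512
d₁ = 0.0512 / 0.2650 = 0.1931 which rounds to 0.19
d₂ = d₁ − σ√T = 0.1931 − 0.2650 = -0.0719 which rounds to -0.07
Pr(exercise) under Q = N(d₂) = 0.4721

0.4721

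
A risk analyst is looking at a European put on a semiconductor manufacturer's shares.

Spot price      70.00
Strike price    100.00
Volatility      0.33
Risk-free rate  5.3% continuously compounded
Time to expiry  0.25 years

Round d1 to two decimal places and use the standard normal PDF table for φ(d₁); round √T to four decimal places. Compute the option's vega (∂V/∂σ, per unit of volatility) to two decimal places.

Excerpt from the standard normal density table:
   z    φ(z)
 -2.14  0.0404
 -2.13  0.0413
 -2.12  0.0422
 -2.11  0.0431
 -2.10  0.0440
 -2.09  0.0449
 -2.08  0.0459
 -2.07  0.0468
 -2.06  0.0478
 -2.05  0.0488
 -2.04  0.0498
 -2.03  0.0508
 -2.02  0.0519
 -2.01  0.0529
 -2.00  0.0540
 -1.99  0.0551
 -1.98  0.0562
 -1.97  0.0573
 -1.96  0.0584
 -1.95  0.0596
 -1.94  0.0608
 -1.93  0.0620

σ√T = 0.33 × 0.5000 = 0.1650
ln(S/K) + (r + σ²/2)T = ln(70/100) + (0.053 + 0.33²/2)·0.25 = -0.3567 + 0.0269 = -0.3298
d₁ = -0.3298 / 0.1650 = -1.9989 which rounds to -2.00
√T = √0.25 = 0.5000
φ(d₁) = φ(-2.00) = 0.0540
vega = S·φ(d₁)·√T = 70·0.0540·0.5000 = 1.8900
(The call has the same vega.)

1.89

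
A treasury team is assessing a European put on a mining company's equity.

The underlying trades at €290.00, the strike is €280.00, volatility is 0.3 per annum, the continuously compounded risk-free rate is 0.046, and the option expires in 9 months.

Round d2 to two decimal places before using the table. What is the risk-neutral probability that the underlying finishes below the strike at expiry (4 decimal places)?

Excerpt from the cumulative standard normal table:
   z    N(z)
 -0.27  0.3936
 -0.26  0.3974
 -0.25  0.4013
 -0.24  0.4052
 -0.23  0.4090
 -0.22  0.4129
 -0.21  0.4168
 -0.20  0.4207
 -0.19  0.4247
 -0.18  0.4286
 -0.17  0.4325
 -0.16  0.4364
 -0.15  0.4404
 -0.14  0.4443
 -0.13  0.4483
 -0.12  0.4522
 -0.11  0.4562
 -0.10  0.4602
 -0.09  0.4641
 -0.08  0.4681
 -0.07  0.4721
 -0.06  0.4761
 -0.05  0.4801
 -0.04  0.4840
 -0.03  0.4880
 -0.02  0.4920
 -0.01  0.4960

0.4443

σ√T = 0.3·√0.75 = 0.2598
d₁ = [ln(290/280) + (0.046 + ½·0.3²)·0.75] / (σ√T) = (0.0351 + 0.0683) / 0.2598 = 0.3978 → 0.40
d₂ = 0.3978 − 0.2598 = 0.1380 → 0.14
Risk-neutral Pr[S_T < K] = N(−d₂) = N(-0.14) = 0.4443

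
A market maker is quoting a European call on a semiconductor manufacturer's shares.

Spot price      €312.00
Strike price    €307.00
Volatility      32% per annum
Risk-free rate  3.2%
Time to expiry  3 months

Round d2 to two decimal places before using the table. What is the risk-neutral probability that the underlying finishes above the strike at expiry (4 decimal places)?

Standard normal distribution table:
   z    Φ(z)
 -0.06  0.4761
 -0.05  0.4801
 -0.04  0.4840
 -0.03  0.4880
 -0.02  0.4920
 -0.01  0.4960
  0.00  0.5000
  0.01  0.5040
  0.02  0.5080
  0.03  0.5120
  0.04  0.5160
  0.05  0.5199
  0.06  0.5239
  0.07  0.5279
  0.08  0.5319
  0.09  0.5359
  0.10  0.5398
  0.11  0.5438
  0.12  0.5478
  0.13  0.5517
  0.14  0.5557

T = 0.25;  σ√T = 0.1600
d₁ = [ln(312/307) + (0.032 + 0.32²/2)·0.25] / 0.1600 = [0.0162 + 0.0208] / 0.1600 = 0.2310 which rounds to 0.23
d₂ = d₁ − σ√T = 0.2310 − 0.1600 = 0.0710 which rounds to 0.07
Pr(exercise) under Q = N(d₂) = 0.5279

0.5279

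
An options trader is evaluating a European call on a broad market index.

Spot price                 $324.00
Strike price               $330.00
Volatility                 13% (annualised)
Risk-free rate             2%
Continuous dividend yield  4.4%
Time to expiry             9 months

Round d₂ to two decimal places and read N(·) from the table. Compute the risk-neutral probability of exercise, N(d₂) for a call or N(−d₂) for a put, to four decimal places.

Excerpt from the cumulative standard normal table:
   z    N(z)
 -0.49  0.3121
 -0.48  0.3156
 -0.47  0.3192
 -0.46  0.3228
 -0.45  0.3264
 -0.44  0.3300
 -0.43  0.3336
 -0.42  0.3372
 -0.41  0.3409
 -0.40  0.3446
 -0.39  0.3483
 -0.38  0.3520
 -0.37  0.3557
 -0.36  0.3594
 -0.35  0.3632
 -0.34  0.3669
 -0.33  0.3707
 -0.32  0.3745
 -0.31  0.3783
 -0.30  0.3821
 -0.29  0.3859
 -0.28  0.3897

σ√T = 0.13 × 0.8660 = 0.1126
d₁ = [ln(324/330) + (0.02 − 0.044 + 0.13²/2)·0.75] / 0.1126 = [-0.0183 − 0.0117] / 0.1126 = -0.2666 ≈ -0.27
d₂ = d₁ − σ√T = -0.2666 − 0.1126 = -0.3792 ≈ -0.38
Pr(exercise) under Q = N(d₂) = 0.3520

0.3520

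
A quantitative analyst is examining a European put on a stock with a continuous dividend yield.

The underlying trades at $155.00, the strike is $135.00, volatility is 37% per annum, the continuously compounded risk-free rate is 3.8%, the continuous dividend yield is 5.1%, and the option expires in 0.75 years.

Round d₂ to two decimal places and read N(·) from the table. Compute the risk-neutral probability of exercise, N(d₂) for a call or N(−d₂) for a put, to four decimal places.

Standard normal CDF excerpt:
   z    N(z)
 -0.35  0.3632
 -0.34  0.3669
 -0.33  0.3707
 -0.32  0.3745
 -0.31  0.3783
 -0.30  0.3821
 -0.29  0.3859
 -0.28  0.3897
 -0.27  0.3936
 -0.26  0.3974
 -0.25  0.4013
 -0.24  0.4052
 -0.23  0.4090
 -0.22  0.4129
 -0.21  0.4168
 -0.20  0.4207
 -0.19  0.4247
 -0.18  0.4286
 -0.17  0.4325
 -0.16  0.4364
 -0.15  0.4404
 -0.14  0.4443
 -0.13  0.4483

σ√T = 0.37·√0.75 = 0.3204
ln(S/K) + (r − q + σ²/2)T = ln(155/135) + (0.038 − 0.051 + 0.37²/2)·0.75 = 0.1382 + 0.0416 = 0.1797
d₁ = 0.1797 / 0.3204 = 0.5609 ≈ 0.56
d₂ = d₁ − σ√T = 0.5609 − 0.3204 = 0.2405 ≈ 0.24
Pr(exercise) under Q = N(−d₂) = N(-0.24) = 0.4052

0.4052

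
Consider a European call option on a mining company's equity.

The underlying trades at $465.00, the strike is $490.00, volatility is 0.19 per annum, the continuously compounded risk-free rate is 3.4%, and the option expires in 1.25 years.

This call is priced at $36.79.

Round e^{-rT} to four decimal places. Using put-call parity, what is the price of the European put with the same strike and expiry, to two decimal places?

exp(−rT) = exp(−0.034·1.25) = 0.9584
Put-call parity: C − P = S − K·e^(−rT) = 465 − 490·0.9584 = 465 − 469.6160 = -4.6160
P = C − (C − P) = 36.79 − (-4.6160) = 41.4060

$41.41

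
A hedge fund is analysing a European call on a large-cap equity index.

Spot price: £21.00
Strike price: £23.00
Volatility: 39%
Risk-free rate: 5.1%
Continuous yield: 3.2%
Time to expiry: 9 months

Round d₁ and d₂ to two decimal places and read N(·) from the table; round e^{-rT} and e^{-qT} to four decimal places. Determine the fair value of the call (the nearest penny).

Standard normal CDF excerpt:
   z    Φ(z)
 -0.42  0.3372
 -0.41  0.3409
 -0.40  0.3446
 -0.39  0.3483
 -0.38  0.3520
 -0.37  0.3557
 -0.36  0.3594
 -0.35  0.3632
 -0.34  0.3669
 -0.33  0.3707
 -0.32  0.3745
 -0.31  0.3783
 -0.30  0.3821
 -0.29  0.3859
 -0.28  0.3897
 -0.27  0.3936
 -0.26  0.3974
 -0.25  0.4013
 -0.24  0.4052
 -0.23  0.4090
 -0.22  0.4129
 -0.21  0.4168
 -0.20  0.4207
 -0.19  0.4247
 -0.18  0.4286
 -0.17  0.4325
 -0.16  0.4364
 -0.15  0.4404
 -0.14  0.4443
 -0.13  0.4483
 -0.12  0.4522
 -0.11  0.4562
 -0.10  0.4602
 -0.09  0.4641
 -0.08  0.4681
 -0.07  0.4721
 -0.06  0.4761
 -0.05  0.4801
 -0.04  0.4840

σ√T = 0.39·√0.75 = 0.3377
d₁ = [ln(21/23) + (0.051 − 0.032 + ½·0.39²)·0.75] / (σ√T) = (-0.0910 + 0.0713) / 0.3377 = -0.0583 which rounds to -0.06
d₂ = -0.0583 − 0.3377 = -0.3960 which rounds to -0.40
exp(−qT) = exp(−0.032·0.75) = 0.9763;  exp(−rT) = exp(−0.051·0.75) = 0.9625
C = 21·0.9763·N(-0.06) − 23·0.9625·N(-0.40) = 21·0.9763·0.4761 − 23·0.9625·0.3446 = 9.7611 − 7.6286 = 2.1326

£2.13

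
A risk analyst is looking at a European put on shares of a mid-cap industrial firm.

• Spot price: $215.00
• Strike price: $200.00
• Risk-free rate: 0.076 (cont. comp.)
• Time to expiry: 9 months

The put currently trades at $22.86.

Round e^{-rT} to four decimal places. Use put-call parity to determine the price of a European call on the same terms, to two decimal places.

$48.94

exp(−rT) = exp(−0.076·0.75) = 0.9446
Put-call parity: C − P = S − K·e^(−rT) = 215 − 200·0.9446 = 215 − 188.9200 = 26.0800
C = P + (C − P) = 22.86 + (26.0800) = 48.9400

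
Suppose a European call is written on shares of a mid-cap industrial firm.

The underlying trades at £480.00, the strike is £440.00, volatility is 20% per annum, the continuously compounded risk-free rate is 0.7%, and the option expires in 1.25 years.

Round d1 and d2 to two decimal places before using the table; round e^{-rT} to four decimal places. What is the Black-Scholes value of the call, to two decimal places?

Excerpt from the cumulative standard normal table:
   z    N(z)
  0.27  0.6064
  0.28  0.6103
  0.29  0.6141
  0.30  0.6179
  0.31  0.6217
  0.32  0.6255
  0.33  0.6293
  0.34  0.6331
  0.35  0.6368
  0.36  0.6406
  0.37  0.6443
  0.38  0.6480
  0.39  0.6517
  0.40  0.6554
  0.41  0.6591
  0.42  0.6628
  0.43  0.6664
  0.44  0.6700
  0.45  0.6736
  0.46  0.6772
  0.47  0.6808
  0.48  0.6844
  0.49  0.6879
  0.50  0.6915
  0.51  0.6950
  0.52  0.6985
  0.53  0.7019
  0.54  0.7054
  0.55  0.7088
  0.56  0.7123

£65.77

σ√T = 0.2·√1.25 = 0.2236
d₁ = [ln(480/440) + (0.007 + 0.2²/2)·1.25] / 0.2236 = [0.0870 + 0.0338] / 0.2236 = 0.5401 ⇒ 0.54
d₂ = d₁ − σ√T = 0.5401 − 0.2236 = 0.3165 ⇒ 0.32
exp(−rT) = exp(−0.007·1.25) = 0.9913
C = 480·N(0.54) − 440·0.9913·N(0.32) = 480·0.7054 − 440·0.9913·0.6255 = 338.5920 − 272.8256 = 65.7664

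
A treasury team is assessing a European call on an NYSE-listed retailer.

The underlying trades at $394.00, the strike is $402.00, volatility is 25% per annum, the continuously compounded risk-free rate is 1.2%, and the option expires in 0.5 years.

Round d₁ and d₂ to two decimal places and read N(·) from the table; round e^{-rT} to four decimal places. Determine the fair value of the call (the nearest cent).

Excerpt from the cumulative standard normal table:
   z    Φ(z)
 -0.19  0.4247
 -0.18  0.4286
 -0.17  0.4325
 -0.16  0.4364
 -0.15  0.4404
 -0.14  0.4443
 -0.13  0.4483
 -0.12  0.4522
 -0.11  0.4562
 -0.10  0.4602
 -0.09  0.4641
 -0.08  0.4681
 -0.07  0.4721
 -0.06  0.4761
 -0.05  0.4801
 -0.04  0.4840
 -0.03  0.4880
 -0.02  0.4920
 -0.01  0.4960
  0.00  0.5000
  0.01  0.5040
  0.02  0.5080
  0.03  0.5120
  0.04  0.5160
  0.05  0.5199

$25.75

σ√T = 0.25 × 0.7071 = 0.1768
d₁ = [ln(394/402) + (0.012 + 0.25²/2)·0.5] / 0.1768 = [-0.0201 + 0.0216] / 0.1768 = 0.0086 ⇒ 0.01
d₂ = d₁ − σ√T = 0.0086 − 0.1768 = -0.1682 ⇒ -0.17
e^(−rT) = e^(−0.012·0.5) = 0.9940
N(d₁) = N(0.01) = 0.5040;  N(d₂) = N(-0.17) = 0.4325
C = 394·0.5040 − 402·0.9940·0.4325 = 198.5760 − 172.8218 = 25.7542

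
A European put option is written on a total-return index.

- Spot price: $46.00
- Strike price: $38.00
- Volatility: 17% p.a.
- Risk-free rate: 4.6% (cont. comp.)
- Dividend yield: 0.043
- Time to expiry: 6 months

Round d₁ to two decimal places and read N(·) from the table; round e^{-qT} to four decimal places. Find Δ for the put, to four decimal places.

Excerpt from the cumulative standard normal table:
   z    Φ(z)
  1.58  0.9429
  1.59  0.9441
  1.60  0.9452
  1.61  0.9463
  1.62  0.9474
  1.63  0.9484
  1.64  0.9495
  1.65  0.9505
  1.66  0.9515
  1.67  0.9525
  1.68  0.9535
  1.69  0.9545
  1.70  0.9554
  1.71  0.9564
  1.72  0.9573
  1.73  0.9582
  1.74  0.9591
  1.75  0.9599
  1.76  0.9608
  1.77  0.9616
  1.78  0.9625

σ√T = 0.17 × 0.7071 = 0.1202
ln(S/K) + (r − q + σ²/2)T = ln(46/38) + (0.046 − 0.043 + 0.17²/2)·0.5 = 0.1911 + 0.0087 = 0.1998
d₁ = 0.1998 / 0.1202 = 1.6620 ⇒ 1.66
N(d₁) = N(1.66) = 0.9515
Δ_put = exp(−qT)·(N(d₁) − 1) = 0.9787·(0.9515 − 1) = -0.0475

-0.0475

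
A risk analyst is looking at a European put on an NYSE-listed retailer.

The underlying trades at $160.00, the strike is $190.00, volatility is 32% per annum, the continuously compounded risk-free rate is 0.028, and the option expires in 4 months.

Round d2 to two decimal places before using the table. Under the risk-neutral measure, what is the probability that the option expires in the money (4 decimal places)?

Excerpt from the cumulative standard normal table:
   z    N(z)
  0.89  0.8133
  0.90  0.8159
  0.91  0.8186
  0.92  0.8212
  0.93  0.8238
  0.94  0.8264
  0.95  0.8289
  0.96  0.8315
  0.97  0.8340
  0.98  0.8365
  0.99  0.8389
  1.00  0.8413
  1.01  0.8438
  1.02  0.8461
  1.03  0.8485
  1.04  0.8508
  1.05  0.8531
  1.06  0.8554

σ√T = 0.32·√0.3333 = 0.1848
d₁ = [ln(160/190) + (0.028 + ½·0.32²)·0.3333] / (σ√T) = (-0.1719 + 0.0264) / 0.1848 = -0.7873 ≈ -0.79
d₂ = -0.7873 − 0.1848 = -0.9720 ≈ -0.97
Risk-neutral Pr[S_T < K] = N(−d₂) = N(0.97) = 0.8340

0.8340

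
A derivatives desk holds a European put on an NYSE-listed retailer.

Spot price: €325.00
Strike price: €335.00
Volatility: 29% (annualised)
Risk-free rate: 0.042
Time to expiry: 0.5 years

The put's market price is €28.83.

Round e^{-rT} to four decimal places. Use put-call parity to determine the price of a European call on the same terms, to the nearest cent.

e^(−rT) = e^(−0.042·0.5) = 0.9792
Put-call parity: C − P = S − K·e^(−rT) = 325 − 335·0.9792 = 325 − 328.0320 = -3.0320
C = P + (C − P) = 28.83 + (-3.0320) = 25.7980

€25.80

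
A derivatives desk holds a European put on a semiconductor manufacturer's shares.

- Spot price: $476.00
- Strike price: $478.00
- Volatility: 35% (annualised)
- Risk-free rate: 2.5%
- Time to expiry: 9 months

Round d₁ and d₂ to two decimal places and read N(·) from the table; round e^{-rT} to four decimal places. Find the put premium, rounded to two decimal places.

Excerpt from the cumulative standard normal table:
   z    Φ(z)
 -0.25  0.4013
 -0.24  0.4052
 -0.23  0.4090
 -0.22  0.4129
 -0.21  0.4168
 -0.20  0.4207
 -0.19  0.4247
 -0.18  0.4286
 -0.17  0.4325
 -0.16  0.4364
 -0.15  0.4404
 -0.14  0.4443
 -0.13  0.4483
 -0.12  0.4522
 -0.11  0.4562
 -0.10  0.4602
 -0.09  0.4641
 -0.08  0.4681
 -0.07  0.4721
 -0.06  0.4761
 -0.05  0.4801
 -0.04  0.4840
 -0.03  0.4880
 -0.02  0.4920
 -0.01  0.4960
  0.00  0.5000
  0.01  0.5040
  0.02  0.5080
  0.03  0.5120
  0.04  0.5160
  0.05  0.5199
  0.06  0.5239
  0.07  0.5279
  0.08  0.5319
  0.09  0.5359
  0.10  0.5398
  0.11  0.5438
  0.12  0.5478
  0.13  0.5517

σ√T = 0.35 × 0.8660 = 0.3031
d₁ = [ln(476/478) + (0.025 + ½·0.35²)·0.75] / (σ√T) = (-0.0042 + 0.0647) / 0.3031 = 0.1996 ≈ 0.20
d₂ = 0.1996 − 0.3031 = -0.1035 ≈ -0.10
e^(−rT) = e^(−0.025·0.75) = 0.9814
N(−d₂) = N(0.10) = 0.5398;  N(−d₁) = N(-0.20) = 0.4207
P = 478·0.9814·0.5398 − 476·0.4207 = 253.2251 − 200.2532 = 52.9719

$52.97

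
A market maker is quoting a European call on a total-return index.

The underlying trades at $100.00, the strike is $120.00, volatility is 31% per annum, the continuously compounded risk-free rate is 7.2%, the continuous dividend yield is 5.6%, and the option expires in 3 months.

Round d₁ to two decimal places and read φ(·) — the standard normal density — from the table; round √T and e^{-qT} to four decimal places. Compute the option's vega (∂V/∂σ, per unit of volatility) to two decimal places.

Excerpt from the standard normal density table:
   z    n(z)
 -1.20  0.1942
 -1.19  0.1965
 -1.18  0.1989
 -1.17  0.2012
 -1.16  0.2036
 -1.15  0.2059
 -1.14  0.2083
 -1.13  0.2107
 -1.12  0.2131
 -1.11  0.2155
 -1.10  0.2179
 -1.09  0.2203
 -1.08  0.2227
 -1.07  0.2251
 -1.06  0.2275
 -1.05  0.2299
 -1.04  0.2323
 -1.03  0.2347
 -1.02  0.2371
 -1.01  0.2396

T = 0.25;  σ√T = 0.1550
d₁ = [ln(100/120) + (0.072 − 0.056 + 0.31²/2)·0.25] / 0.1550 = [-0.1823 + 0.0160] / 0.1550 = -1.0730 → -1.07
√T = √0.25 = 0.5000
φ(d₁) = φ(-1.07) = 0.2251
e^(−qT) = e^(−0.056·0.25) = 0.9861
vega = S·e^(−qT)·φ(d₁)·√T = 100·0.9861·0.2251·0.5000 = 11.0986
(The put has the same vega.)

11.10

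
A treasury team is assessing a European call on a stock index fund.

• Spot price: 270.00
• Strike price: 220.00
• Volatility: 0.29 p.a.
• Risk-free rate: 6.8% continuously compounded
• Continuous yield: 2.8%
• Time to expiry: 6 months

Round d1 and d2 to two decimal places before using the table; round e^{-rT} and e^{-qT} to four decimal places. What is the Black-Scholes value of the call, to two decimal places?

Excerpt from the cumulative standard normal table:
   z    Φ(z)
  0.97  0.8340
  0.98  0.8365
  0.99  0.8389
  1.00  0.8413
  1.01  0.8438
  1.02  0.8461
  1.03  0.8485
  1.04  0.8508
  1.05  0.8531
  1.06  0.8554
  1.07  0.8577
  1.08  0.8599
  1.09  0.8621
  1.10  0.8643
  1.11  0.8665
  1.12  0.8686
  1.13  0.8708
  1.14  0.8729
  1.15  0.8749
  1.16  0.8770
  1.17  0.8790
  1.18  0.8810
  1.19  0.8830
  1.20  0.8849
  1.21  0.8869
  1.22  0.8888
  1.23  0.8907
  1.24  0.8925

T = 0.5;  σ√T = 0.2051
ln(S/K) + (r − q + σ²/2)T = ln(270/220) + (0.068 − 0.028 + 0.29²/2)·0.5 = 0.2048 + 0.0410 = 0.2458
d₁ = 0.2458 / 0.2051 = 1.1988 ≈ 1.20
d₂ = d₁ − σ√T = 1.1988 − 0.2051 = 0.9937 ≈ 0.99
exp(−qT) = exp(−0.028·0.5) = 0.9861;  exp(−rT) = exp(−0.068·0.5) = 0.9666
N(d₁) = N(1.20) = 0.8849;  N(d₂) = N(0.99) = 0.8389
C = 270·0.9861·0.8849 − 220·0.9666·0.8389 = 235.6020 − 178.3938 = 57.2082

57.21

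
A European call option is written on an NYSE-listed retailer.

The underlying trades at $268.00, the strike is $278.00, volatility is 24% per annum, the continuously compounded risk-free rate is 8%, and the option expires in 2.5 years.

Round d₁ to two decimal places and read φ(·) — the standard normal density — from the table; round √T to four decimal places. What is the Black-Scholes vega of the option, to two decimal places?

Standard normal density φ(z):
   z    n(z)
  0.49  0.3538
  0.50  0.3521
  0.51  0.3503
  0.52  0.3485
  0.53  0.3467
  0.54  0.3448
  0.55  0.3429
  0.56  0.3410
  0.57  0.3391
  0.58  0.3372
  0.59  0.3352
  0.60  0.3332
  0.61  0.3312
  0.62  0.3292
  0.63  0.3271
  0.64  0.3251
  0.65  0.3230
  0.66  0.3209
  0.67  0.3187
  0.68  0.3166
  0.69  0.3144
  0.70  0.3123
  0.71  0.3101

139.49

σ√T = 0.24·√2.5 = 0.3795
d₁ = [ln(268/278) + (0.08 + ½·0.24²)·2.5] / (σ√T) = (-0.0366 + 0.2720) / 0.3795 = 0.6202 which rounds to 0.62
√T = √2.5 = 1.5811
φ(d₁) = φ(0.62) = 0.3292
vega = S·φ(d₁)·√T = 268·0.3292·1.5811 = 139.4935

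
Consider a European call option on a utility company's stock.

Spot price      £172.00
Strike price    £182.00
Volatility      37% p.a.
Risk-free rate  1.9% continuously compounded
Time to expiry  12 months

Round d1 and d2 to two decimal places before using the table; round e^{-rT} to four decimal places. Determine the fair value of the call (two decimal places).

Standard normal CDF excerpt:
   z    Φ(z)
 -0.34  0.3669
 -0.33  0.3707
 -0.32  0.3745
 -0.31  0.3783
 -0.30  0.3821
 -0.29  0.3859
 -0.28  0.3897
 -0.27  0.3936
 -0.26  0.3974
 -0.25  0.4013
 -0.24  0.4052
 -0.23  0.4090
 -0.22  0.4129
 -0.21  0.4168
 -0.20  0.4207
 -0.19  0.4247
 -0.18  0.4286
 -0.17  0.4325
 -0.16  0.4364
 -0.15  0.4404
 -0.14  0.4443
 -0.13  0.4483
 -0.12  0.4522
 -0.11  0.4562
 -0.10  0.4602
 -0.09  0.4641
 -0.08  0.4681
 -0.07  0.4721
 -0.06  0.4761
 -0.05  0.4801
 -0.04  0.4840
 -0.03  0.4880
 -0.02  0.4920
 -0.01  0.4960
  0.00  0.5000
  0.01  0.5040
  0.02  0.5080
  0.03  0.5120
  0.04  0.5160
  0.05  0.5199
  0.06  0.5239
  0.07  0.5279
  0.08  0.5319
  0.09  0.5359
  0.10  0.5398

£22.57

T = 1;  σ√T = 0.3700
d₁ = [ln(172/182) + (0.019 + 0.37²/2)·1] / 0.3700 = [-0.0565 + 0.0874] / 0.3700 = 0.0836 which rounds to 0.08
d₂ = d₁ − σ√T = 0.0836 − 0.3700 = -0.2864 which rounds to -0.29
e^(−rT) = e^(−0.019·1) = 0.9812
N(d₁) = N(0.08) = 0.5319;  N(d₂) = N(-0.29) = 0.3859
C = 172·0.5319 − 182·0.9812·0.3859 = 91.4868 − 68.9134 = 22.5734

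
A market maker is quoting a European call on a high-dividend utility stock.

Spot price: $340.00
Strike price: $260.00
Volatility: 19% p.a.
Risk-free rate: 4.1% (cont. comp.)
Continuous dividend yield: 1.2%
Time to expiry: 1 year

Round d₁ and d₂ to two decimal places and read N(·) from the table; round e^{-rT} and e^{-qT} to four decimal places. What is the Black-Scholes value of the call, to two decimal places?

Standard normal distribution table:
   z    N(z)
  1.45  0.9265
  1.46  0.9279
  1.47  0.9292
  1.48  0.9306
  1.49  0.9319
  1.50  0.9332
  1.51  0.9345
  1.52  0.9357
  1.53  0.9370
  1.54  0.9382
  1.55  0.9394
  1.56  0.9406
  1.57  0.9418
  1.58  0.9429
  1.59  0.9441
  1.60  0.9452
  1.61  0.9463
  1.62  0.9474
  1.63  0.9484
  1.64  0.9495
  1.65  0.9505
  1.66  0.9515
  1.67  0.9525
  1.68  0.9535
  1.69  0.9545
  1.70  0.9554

σ√T = 0.19 × 1.0000 = 0.1900
ln(S/K) + (r − q + σ²/2)T = ln(340/260) + (0.041 − 0.012 + 0.19²/2)·1 = 0.2683 + 0.0471 = 0.3153
d₁ = 0.3153 / 0.1900 = 1.6595 ⇒ 1.66
d₂ = d₁ − σ√T = 1.6595 − 0.1900 = 1.4695 ⇒ 1.47
e^(−qT) = e^(−0.012·1) = 0.9881;  e^(−rT) = e^(−0.041·1) = 0.9598
C = 340·0.9881·N(1.66) − 260·0.9598·N(1.47) = 340·0.9881·0.9515 − 260·0.9598·0.9292 = 319.6602 − 231.8800 = 87.7802

$87.78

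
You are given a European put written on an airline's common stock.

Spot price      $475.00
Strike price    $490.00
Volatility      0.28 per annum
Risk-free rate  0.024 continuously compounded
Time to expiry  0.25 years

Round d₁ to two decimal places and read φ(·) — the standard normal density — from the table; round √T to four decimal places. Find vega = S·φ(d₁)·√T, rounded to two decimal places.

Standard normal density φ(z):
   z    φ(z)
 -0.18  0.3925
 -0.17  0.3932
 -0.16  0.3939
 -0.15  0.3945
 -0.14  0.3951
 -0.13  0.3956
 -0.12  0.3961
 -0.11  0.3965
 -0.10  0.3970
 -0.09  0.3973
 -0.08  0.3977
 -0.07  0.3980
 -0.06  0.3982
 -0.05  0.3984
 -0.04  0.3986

94.17

σ√T = 0.28·√0.25 = 0.1400
d₁ = [ln(475/490) + (0.024 + 0.28²/2)·0.25] / 0.1400 = [-0.0311 + 0.0158] / 0.1400 = -0.1092 which rounds to -0.11
√T = √0.25 = 0.5000
φ(d₁) = φ(-0.11) = 0.3965
vega = S·φ(d₁)·√T = 475·0.3965·0.5000 = 94.1688
(The call has the same vega.)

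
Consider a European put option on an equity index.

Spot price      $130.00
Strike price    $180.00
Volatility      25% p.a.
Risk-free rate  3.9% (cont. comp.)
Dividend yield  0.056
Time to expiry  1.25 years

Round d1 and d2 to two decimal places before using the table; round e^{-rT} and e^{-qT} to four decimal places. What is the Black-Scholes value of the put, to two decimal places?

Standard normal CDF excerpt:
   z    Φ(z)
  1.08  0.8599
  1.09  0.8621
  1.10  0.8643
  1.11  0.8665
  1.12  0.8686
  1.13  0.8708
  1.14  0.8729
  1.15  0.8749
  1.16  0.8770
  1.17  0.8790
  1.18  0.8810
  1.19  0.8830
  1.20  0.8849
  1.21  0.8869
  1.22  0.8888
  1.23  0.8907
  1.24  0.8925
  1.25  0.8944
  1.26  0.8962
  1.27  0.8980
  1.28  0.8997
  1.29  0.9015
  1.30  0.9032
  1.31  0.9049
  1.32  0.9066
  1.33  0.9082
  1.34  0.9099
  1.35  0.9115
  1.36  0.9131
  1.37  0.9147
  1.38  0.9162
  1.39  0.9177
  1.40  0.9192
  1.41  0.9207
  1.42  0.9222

$52.30

σ√T = 0.25·√1.25 = 0.2795
d₁ = [ln(130/180) + (0.039 − 0.056 + 0.25²/2)·1.25] / 0.2795 = [-0.3254 + 0.0178] / 0.2795 = -1.1005 → -1.10
d₂ = d₁ − σ√T = -1.1005 − 0.2795 = -1.3800 → -1.38
e^(−qT) = e^(−0.056·1.25) = 0.9324;  e^(−rT) = e^(−0.039·1.25) = 0.9524
N(−d₂) = N(1.38) = 0.9162;  N(−d₁) = N(1.10) = 0.8643
P = 180·0.9524·0.9162 − 130·0.9324·0.8643 = 157.0660 − 104.7635 = 52.3025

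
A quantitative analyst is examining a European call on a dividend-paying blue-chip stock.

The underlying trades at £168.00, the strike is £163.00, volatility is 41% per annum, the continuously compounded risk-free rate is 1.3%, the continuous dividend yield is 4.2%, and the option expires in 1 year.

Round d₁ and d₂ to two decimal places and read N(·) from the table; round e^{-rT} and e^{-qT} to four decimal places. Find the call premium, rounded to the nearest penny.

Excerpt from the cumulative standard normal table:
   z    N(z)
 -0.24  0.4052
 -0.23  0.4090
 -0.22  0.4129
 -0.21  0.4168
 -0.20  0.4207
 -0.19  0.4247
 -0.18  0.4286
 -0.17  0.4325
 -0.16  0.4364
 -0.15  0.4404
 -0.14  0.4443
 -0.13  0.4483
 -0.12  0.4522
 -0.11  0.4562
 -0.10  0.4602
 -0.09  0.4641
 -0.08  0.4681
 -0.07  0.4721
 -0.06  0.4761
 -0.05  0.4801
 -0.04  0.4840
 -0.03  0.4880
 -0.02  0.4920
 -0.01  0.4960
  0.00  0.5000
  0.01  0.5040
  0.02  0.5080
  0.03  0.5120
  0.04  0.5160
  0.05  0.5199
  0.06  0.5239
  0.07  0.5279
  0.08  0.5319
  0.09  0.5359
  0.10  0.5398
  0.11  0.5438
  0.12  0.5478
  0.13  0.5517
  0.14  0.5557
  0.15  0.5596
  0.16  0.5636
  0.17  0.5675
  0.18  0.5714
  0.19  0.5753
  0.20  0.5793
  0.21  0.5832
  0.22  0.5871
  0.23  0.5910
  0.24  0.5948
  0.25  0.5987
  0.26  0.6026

£26.26

σ√T = 0.41 × 1.0000 = 0.4100
ln(S/K) + (r − q + σ²/2)T = ln(168/163) + (0.013 − 0.042 + 0.41²/2)·1 = 0.0302 + 0.0550 = 0.0853
d₁ = 0.0853 / 0.4100 = 0.2080 which rounds to 0.21
d₂ = d₁ − σ√T = 0.2080 − 0.4100 = -0.2020 which rounds to -0.20
e^(−qT) = e^(−0.042·1) = 0.9589;  e^(−rT) = e^(−0.013·1) = 0.9871
C = 168·0.9589·N(0.21) − 163·0.9871·N(-0.20) = 168·0.9589·0.5832 − 163·0.9871·0.4207 = 93.9507 − 67.6895 = 26.2612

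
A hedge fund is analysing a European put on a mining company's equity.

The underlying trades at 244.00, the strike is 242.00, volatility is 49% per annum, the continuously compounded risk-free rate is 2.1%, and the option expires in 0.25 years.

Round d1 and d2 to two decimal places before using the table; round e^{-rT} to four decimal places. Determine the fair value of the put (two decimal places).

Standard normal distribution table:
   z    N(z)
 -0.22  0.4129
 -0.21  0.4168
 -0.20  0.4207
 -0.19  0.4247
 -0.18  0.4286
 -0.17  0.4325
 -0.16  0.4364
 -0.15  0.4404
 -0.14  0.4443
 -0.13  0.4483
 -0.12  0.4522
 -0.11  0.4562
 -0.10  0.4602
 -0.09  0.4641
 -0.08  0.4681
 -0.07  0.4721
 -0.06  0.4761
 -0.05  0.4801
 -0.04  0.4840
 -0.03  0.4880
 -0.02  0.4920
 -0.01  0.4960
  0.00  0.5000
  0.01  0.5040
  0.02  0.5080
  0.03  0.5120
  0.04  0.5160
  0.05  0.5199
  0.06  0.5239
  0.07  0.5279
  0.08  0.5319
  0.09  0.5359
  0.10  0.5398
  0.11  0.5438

T = 0.25;  σ√T = 0.2450
d₁ = [ln(244/242) + (0.021 + 0.49²/2)·0.25] / 0.2450 = [0.0082 + 0.0353] / 0.2450 = 0.1775 ≈ 0.18
d₂ = d₁ − σ√T = 0.1775 − 0.2450 = -0.0675 ≈ -0.07
e^(−rT) = e^(−0.021·0.25) = 0.9948
P = 242·0.9948·N(0.07) − 244·N(-0.18) = 242·0.9948·0.5279 − 244·0.4286 = 127.0875 − 104.5784 = 22.5091

22.51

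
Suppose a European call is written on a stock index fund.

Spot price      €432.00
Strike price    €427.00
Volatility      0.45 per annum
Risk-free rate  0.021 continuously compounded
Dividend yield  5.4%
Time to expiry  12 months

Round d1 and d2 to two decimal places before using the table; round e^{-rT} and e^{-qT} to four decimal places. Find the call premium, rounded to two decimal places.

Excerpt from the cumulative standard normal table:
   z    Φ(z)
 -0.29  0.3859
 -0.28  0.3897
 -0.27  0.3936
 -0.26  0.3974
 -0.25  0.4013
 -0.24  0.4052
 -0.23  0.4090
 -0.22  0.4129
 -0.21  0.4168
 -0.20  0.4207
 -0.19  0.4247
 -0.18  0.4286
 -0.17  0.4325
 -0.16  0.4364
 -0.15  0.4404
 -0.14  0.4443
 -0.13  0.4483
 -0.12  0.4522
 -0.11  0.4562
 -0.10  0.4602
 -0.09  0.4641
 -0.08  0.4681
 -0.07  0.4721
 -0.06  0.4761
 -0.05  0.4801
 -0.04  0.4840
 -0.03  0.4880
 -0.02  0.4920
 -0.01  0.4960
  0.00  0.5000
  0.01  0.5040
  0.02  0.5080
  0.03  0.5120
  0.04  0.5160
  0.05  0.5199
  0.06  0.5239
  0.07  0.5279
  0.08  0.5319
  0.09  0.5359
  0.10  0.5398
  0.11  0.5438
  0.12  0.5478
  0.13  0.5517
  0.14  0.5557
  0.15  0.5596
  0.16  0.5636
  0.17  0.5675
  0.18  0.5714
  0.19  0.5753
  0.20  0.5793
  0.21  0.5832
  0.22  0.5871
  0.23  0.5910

€69.29

T = 1;  σ√T = 0.4500
d₁ = [ln(432/427) + (0.021 − 0.054 + ½·0.45²)·1] / (σ√T) = (0.0116 + 0.0683) / 0.4500 = 0.1775 ⇒ 0.18
d₂ = 0.1775 − 0.4500 = -0.2725 ⇒ -0.27
e^(−qT) = e^(−0.054·1) = 0.9474;  e^(−rT) = e^(−0.021·1) = 0.9792
C = 432·0.9474·N(0.18) − 427·0.9792·N(-0.27) = 432·0.9474·0.5714 − 427·0.9792·0.3936 = 233.8608 − 164.5714 = 69.2894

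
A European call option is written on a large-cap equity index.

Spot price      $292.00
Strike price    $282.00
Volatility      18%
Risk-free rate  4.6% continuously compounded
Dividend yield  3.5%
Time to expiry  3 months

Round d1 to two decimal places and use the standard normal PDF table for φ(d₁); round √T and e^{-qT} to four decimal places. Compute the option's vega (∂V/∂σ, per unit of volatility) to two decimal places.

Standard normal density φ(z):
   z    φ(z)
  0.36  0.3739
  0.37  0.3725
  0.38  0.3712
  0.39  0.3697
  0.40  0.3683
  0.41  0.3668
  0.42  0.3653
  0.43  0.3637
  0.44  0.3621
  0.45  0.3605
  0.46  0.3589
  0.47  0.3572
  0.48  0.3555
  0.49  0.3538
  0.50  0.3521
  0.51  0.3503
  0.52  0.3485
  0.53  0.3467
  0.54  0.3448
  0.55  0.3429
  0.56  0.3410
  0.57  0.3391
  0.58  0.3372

51.94

σ√T = 0.18·√0.25 = 0.0900
d₁ = [ln(292/282) + (0.046 − 0.035 + 0.18²/2)·0.25] / 0.0900 = [0.0348 + 0.0068] / 0.0900 = 0.4627 → 0.46
√T = √0.25 = 0.5000
φ(d₁) = φ(0.46) = 0.3589
e^(−qT) = e^(−0.035·0.25) = 0.9913
vega = S·e^(−qT)·φ(d₁)·√T = 292·0.9913·0.3589·0.5000 = 51.9435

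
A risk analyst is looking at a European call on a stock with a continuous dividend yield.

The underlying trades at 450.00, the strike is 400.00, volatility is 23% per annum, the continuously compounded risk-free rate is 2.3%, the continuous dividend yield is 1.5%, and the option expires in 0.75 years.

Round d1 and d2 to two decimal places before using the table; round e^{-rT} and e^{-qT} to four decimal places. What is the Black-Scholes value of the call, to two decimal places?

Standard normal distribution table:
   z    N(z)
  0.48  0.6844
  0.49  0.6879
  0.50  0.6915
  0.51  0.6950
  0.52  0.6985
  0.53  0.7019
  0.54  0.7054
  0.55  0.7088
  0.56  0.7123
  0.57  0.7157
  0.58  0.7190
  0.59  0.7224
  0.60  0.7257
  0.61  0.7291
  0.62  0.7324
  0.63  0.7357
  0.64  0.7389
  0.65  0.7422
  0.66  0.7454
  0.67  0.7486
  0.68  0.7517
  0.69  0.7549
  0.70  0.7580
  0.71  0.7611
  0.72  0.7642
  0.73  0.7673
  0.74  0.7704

T = 0.75;  σ√T = 0.1992
d₁ = [ln(450/400) + (0.023 − 0.015 + ½·0.23²)·0.75] / (σ√T) = (0.1178 + 0.0258) / 0.1992 = 0.7210 ≈ 0.72
d₂ = 0.7210 − 0.1992 = 0.5219 ≈ 0.52
exp(−qT) = exp(−0.015·0.75) = 0.9888;  exp(−rT) = exp(−0.023·0.75) = 0.9829
C = 450·0.9888·N(0.72) − 400·0.9829·N(0.52) = 450·0.9888·0.7642 − 400·0.9829·0.6985 = 340.0384 − 274.6223 = 65.4162

65.42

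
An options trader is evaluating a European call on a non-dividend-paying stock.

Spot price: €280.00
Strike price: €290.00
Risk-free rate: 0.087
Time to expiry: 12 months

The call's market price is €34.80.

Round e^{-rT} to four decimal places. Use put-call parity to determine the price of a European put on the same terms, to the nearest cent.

€20.64

e^(−rT) = e^(−0.087·1) = 0.9167
Put-call parity: C − P = S − K·e^(−rT) = 280 − 290·0.9167 = 280 − 265.8430 = 14.1570
P = C − (C − P) = 34.80 − (14.1570) = 20.6430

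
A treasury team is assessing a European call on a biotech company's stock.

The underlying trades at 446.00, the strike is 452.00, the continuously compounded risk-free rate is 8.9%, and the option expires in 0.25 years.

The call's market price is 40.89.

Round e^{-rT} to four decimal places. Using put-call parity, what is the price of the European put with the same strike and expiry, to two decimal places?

36.95

e^(−rT) = e^(−0.089·0.25) = 0.9780
Put-call parity: C − P = S − K·e^(−rT) = 446 − 452·0.9780 = 446 − 442.0560 = 3.9440
P = C − (C − P) = 40.89 − (3.9440) = 36.9460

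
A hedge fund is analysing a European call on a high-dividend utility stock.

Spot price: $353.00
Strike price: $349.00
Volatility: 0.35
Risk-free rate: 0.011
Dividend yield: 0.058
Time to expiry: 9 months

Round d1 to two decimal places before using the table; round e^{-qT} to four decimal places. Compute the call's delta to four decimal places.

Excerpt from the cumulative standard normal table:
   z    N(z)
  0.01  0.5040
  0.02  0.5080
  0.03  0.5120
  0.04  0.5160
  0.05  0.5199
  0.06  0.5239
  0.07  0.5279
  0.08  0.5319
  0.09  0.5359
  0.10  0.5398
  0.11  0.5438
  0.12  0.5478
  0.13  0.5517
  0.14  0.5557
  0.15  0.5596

σ√T = 0.35 × 0.8660 = 0.3031
d₁ = [ln(353/349) + (0.011 − 0.058 + 0.35²/2)·0.75] / 0.3031 = [0.0114 + 0.0107] / 0.3031 = 0.0729 ⇒ 0.07
N(d₁) = N(0.07) = 0.5279
Δ_call = exp(−qT)·N(d₁) = 0.9574·0.5279 = 0.5054

0.5054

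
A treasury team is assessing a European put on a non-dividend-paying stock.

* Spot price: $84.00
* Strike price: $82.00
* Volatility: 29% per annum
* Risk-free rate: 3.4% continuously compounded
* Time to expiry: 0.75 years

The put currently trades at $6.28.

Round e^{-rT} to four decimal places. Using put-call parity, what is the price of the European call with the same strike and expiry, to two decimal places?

$10.35

exp(−rT) = exp(−0.034·0.75) = 0.9748
Put-call parity: C − P = S − K·e^(−rT) = 84 − 82·0.9748 = 84 − 79.9336 = 4.0664
C = P + (C − P) = 6.28 + (4.0664) = 10.3464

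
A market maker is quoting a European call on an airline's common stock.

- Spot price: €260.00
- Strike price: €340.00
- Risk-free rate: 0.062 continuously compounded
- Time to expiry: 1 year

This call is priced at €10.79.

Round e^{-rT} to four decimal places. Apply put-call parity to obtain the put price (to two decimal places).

€70.36

e^(−rT) = e^(−0.062·1) = 0.9399
Put-call parity: C − P = S − K·e^(−rT) = 260 − 340·0.9399 = 260 − 319.5660 = -59.5660
P = C − (C − P) = 10.79 − (-59.5660) = 70.3560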